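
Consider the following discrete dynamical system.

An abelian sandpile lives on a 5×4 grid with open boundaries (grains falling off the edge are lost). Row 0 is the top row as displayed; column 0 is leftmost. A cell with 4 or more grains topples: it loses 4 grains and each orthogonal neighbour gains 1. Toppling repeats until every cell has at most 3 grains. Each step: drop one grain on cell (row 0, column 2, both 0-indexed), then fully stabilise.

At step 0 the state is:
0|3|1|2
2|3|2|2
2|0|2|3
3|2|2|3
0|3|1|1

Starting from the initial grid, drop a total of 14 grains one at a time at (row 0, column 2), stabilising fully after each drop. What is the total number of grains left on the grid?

t=0: 0|3|1|2
2|3|2|2
2|0|2|3
3|2|2|3
0|3|1|1
t=1: 0|3|2|2
2|3|2|2
2|0|2|3
3|2|2|3
0|3|1|1
t=2: 0|3|3|2
2|3|2|2
2|0|2|3
3|2|2|3
0|3|1|1
t=3: 1|1|2|3
3|1|0|3
2|1|3|3
3|2|2|3
0|3|1|1
t=4: 1|1|3|3
3|1|0|3
2|1|3|3
3|2|2|3
0|3|1|1
t=5: 1|2|1|1
3|1|3|1
2|2|1|2
3|3|0|1
0|3|2|2
t=6: 1|2|2|1
3|1|3|1
2|2|1|2
3|3|0|1
0|3|2|2
t=7: 1|2|3|1
3|1|3|1
2|2|1|2
3|3|0|1
0|3|2|2
t=8: 1|3|1|2
3|2|0|2
2|2|2|2
3|3|0|1
0|3|2|2
t=9: 1|3|2|2
3|2|0|2
2|2|2|2
3|3|0|1
0|3|2|2
t=10: 1|3|3|2
3|2|0|2
2|2|2|2
3|3|0|1
0|3|2|2
t=11: 2|0|1|3
3|3|1|2
2|2|2|2
3|3|0|1
0|3|2|2
t=12: 2|0|2|3
3|3|1|2
2|2|2|2
3|3|0|1
0|3|2|2
t=13: 2|0|3|3
3|3|1|2
2|2|2|2
3|3|0|1
0|3|2|2
t=14: 2|1|1|0
3|3|2|3
2|2|2|2
3|3|0|1
0|3|2|2

37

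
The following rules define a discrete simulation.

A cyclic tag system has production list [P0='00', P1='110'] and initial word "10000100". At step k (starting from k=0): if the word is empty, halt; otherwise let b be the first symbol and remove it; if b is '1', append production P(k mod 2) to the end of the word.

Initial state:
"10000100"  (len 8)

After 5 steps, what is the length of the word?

step 0: "10000100"  (len 8)
step 1: "000010000"  (len 9)
step 2: "00010000"  (len 8)
step 3: "0010000"  (len 7)
step 4: "010000"  (len 6)
step 5: "10000"  (len 5)

5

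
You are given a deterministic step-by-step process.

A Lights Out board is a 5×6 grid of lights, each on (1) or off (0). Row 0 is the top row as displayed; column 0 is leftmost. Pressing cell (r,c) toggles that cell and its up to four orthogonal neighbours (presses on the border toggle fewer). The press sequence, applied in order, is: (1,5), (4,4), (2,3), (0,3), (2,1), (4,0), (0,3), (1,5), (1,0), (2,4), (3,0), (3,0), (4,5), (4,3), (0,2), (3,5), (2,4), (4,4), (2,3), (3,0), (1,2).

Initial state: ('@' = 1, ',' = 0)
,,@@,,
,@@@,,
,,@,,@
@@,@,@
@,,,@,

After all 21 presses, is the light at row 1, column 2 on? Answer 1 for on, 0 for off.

k=0  ,,@@,,
,@@@,,
,,@,,@
@@,@,@
@,,,@,
k=1  ,,@@,@
,@@@@@
,,@,,,
@@,@,@
@,,,@,
k=2  ,,@@,@
,@@@@@
,,@,,,
@@,@@@
@,,@,@
k=3  ,,@@,@
,@@,@@
,,,@@,
@@,,@@
@,,@,@
k=4  ,,,,@@
,@@@@@
,,,@@,
@@,,@@
@,,@,@
k=5  ,,,,@@
,,@@@@
@@@@@,
@,,,@@
@,,@,@
k=6  ,,,,@@
,,@@@@
@@@@@,
,,,,@@
,@,@,@
k=7  ,,@@,@
,,@,@@
@@@@@,
,,,,@@
,@,@,@
k=8  ,,@@,,
,,@,,,
@@@@@@
,,,,@@
,@,@,@
k=9  @,@@,,
@@@,,,
,@@@@@
,,,,@@
,@,@,@
k=10  @,@@,,
@@@,@,
,@@,,,
,,,,,@
,@,@,@
k=11  @,@@,,
@@@,@,
@@@,,,
@@,,,@
@@,@,@
k=12  @,@@,,
@@@,@,
,@@,,,
,,,,,@
,@,@,@
k=13  @,@@,,
@@@,@,
,@@,,,
,,,,,,
,@,@@,
k=14  @,@@,,
@@@,@,
,@@,,,
,,,@,,
,@@,,,
k=15  @@,,,,
@@,,@,
,@@,,,
,,,@,,
,@@,,,
k=16  @@,,,,
@@,,@,
,@@,,@
,,,@@@
,@@,,@
k=17  @@,,,,
@@,,,,
,@@@@,
,,,@,@
,@@,,@
k=18  @@,,,,
@@,,,,
,@@@@,
,,,@@@
,@@@@,
k=19  @@,,,,
@@,@,,
,@,,,,
,,,,@@
,@@@@,
k=20  @@,,,,
@@,@,,
@@,,,,
@@,,@@
@@@@@,
k=21  @@@,,,
@,@,,,
@@@,,,
@@,,@@
@@@@@,

1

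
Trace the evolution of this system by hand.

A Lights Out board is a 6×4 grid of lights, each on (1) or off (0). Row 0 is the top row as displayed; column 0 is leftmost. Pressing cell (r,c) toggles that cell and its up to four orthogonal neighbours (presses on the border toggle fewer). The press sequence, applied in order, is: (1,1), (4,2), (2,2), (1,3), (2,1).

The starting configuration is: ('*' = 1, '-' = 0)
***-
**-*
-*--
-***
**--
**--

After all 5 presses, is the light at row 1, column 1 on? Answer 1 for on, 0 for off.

0) ***-
**-*
-*--
-***
**--
**--
1) *-*-
--**
----
-***
**--
**--
2) *-*-
--**
----
-*-*
*-**
***-
3) *-*-
---*
-***
-***
*-**
***-
4) *-**
--*-
-**-
-***
*-**
***-
5) *-**
-**-
*---
--**
*-**
***-

1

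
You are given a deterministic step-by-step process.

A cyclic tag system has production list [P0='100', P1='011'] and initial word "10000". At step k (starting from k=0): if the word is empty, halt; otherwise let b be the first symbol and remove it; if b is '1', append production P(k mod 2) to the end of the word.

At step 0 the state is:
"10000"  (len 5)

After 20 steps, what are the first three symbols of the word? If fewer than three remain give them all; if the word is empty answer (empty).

[0] "10000"  (len 5)
[1] "0000100"  (len 7)
[2] "000100"  (len 6)
[3] "00100"  (len 5)
[4] "0100"  (len 4)
[5] "100"  (len 3)
[6] "00011"  (len 5)
[7] "0011"  (len 4)
[8] "011"  (len 3)
[9] "11"  (len 2)
[10] "1011"  (len 4)
[11] "011100"  (len 6)
[12] "11100"  (len 5)
[13] "1100100"  (len 7)
[14] "100100011"  (len 9)
[15] "00100011100"  (len 11)
[16] "0100011100"  (len 10)
[17] "100011100"  (len 9)
[18] "00011100011"  (len 11)
[19] "0011100011"  (len 10)
[20] "011100011"  (len 9)

011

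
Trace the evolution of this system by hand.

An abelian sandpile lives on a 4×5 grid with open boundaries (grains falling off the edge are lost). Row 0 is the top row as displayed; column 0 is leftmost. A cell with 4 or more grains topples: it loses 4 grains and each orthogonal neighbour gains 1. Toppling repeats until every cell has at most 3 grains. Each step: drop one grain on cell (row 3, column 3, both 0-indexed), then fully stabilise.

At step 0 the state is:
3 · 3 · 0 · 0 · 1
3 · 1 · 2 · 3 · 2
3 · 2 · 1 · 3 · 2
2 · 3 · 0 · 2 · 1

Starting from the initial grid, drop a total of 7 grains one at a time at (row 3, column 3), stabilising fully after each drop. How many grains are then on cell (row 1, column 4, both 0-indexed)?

step 0: 3 · 3 · 0 · 0 · 1
3 · 1 · 2 · 3 · 2
3 · 2 · 1 · 3 · 2
2 · 3 · 0 · 2 · 1
step 1: 3 · 3 · 0 · 0 · 1
3 · 1 · 2 · 3 · 2
3 · 2 · 1 · 3 · 2
2 · 3 · 0 · 3 · 1
step 2: 3 · 3 · 0 · 1 · 1
3 · 1 · 3 · 0 · 3
3 · 2 · 2 · 1 · 3
2 · 3 · 1 · 1 · 2
step 3: 3 · 3 · 0 · 1 · 1
3 · 1 · 3 · 0 · 3
3 · 2 · 2 · 1 · 3
2 · 3 · 1 · 2 · 2
step 4: 3 · 3 · 0 · 1 · 1
3 · 1 · 3 · 0 · 3
3 · 2 · 2 · 1 · 3
2 · 3 · 1 · 3 · 2
step 5: 3 · 3 · 0 · 1 · 1
3 · 1 · 3 · 0 · 3
3 · 2 · 2 · 2 · 3
2 · 3 · 2 · 0 · 3
step 6: 3 · 3 · 0 · 1 · 1
3 · 1 · 3 · 0 · 3
3 · 2 · 2 · 2 · 3
2 · 3 · 2 · 1 · 3
step 7: 3 · 3 · 0 · 1 · 1
3 · 1 · 3 · 0 · 3
3 · 2 · 2 · 2 · 3
2 · 3 · 2 · 2 · 3

3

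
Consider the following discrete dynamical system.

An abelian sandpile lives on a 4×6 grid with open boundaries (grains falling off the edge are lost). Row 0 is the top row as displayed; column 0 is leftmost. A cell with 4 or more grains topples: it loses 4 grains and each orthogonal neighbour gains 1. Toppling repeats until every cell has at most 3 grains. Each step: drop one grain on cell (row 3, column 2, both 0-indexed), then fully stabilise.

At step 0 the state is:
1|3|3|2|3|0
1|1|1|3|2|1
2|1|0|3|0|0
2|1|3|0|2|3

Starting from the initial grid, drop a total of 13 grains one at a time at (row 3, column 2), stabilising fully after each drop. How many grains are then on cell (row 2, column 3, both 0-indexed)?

2

0) 1|3|3|2|3|0
1|1|1|3|2|1
2|1|0|3|0|0
2|1|3|0|2|3
1) 1|3|3|2|3|0
1|1|1|3|2|1
2|1|1|3|0|0
2|2|0|1|2|3
2) 1|3|3|2|3|0
1|1|1|3|2|1
2|1|1|3|0|0
2|2|1|1|2|3
3) 1|3|3|2|3|0
1|1|1|3|2|1
2|1|1|3|0|0
2|2|2|1|2|3
4) 1|3|3|2|3|0
1|1|1|3|2|1
2|1|1|3|0|0
2|2|3|1|2|3
5) 1|3|3|2|3|0
1|1|1|3|2|1
2|1|2|3|0|0
2|3|0|2|2|3
6) 1|3|3|2|3|0
1|1|1|3|2|1
2|1|2|3|0|0
2|3|1|2|2|3
7) 1|3|3|2|3|0
1|1|1|3|2|1
2|1|2|3|0|0
2|3|2|2|2|3
8) 1|3|3|2|3|0
1|1|1|3|2|1
2|1|2|3|0|0
2|3|3|2|2|3
9) 1|3|3|2|3|0
1|1|1|3|2|1
2|2|3|3|0|0
3|0|1|3|2|3
10) 1|3|3|2|3|0
1|1|1|3|2|1
2|2|3|3|0|0
3|0|2|3|2|3
11) 1|3|3|2|3|0
1|1|1|3|2|1
2|2|3|3|0|0
3|0|3|3|2|3
12) 1|3|3|3|3|0
1|1|3|0|3|1
2|3|1|2|1|0
3|1|2|1|3|3
13) 1|3|3|3|3|0
1|1|3|0|3|1
2|3|1|2|1|0
3|1|3|1|3|3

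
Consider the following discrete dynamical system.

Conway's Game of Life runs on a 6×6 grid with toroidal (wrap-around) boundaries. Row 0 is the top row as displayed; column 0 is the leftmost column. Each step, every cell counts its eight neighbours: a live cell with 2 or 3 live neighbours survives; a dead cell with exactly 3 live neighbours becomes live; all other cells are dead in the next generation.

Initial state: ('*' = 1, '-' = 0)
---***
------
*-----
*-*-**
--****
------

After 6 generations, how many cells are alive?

1

0) ---***
------
*-----
*-*-**
--****
------
1) ----*-
----**
**----
*-*---
***---
--*---
2) ---***
*---**
**----
--*--*
*-**--
--**--
3) *-*---
-*-*--
-*--*-
--**-*
----*-
-*---*
4) *-*---
**-*--
**--*-
--**-*
*-****
**---*
5) --*---
---*--
----*-
------
------
------
6) ------
---*--
------
------
------
------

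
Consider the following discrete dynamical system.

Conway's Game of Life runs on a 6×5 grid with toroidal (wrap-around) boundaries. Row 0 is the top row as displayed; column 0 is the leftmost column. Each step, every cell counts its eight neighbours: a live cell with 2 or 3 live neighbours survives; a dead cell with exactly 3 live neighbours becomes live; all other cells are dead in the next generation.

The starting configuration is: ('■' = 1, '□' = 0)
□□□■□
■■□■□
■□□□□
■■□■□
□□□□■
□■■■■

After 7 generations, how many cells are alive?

6

step 0: □□□■□
■■□■□
■□□□□
■■□■□
□□□□■
□■■■■
step 1: □□□□□
■■■□□
□□□□□
■■□□□
□□□□□
■□■□■
step 2: □□■■■
□■□□□
□□■□□
□□□□□
□□□□■
□□□□□
step 3: □□■■□
□■□□□
□□□□□
□□□□□
□□□□□
□□□□■
step 4: □□■■□
□□■□□
□□□□□
□□□□□
□□□□□
□□□■□
step 5: □□■■□
□□■■□
□□□□□
□□□□□
□□□□□
□□■■□
step 6: □■□□■
□□■■□
□□□□□
□□□□□
□□□□□
□□■■□
step 7: □■□□■
□□■■□
□□□□□
□□□□□
□□□□□
□□■■□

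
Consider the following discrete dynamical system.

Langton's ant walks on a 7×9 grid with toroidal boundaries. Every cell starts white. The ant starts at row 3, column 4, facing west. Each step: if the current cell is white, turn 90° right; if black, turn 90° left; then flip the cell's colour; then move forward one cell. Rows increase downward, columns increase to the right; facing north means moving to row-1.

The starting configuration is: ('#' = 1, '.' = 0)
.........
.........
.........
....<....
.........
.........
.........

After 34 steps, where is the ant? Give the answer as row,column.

t=0: .........
.........
.........
....<....
.........
.........
.........
t=1: .........
.........
....^....
....#....
.........
.........
.........
t=2: .........
.........
....#>...
....#....
.........
.........
.........
t=3: .........
.........
....##...
....#v...
.........
.........
.........
t=4: .........
.........
....##...
....<#...
.........
.........
.........
t=5: .........
.........
....##...
.....#...
....v....
.........
.........
t=6: .........
.........
....##...
.....#...
...<#....
.........
.........
t=7: .........
.........
....##...
...^.#...
...##....
.........
.........
t=8: .........
.........
....##...
...#>#...
...##....
.........
.........
t=9: .........
.........
....##...
...###...
...#v....
.........
.........
t=10: .........
.........
....##...
...###...
...#.>...
.........
.........
t=11: .........
.........
....##...
...###...
...#.#...
.....v...
.........
t=12: .........
.........
....##...
...###...
...#.#...
....<#...
.........
t=13: .........
.........
....##...
...###...
...#^#...
....##...
.........
t=14: .........
.........
....##...
...###...
...##>...
....##...
.........
t=15: .........
.........
....##...
...##^...
...##....
....##...
.........
t=16: .........
.........
....##...
...#<....
...##....
....##...
.........
t=17: .........
.........
....##...
...#.....
...#v....
....##...
.........
t=18: .........
.........
....##...
...#.....
...#.>...
....##...
.........
t=19: .........
.........
....##...
...#.....
...#.#...
....#v...
.........
t=20: .........
.........
....##...
...#.....
...#.#...
....#.>..
.........
t=21: .........
.........
....##...
...#.....
...#.#...
....#.#..
......v..
t=22: .........
.........
....##...
...#.....
...#.#...
....#.#..
.....<#..
t=23: .........
.........
....##...
...#.....
...#.#...
....#^#..
.....##..
t=24: .........
.........
....##...
...#.....
...#.#...
....##>..
.....##..
t=25: .........
.........
....##...
...#.....
...#.#^..
....##...
.....##..
t=26: .........
.........
....##...
...#.....
...#.##>.
....##...
.....##..
t=27: .........
.........
....##...
...#.....
...#.###.
....##.v.
.....##..
t=28: .........
.........
....##...
...#.....
...#.###.
....##<#.
.....##..
t=29: .........
.........
....##...
...#.....
...#.#^#.
....####.
.....##..
t=30: .........
.........
....##...
...#.....
...#.<.#.
....####.
.....##..
t=31: .........
.........
....##...
...#.....
...#...#.
....#v##.
.....##..
t=32: .........
.........
....##...
...#.....
...#...#.
....#.>#.
.....##..
t=33: .........
.........
....##...
...#.....
...#..^#.
....#..#.
.....##..
t=34: .........
.........
....##...
...#.....
...#..#>.
....#..#.
.....##..

4,7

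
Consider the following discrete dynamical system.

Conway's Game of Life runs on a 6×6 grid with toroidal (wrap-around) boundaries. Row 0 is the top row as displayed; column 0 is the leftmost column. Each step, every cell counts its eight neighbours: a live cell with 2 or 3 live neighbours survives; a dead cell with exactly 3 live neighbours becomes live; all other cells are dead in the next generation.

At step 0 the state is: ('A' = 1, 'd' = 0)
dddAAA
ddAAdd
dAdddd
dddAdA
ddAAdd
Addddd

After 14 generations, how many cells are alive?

step 0: dddAAA
ddAAdd
dAdddd
dddAdA
ddAAdd
Addddd
step 1: ddAAAA
ddAAdd
dddAAd
dddAAd
ddAAAd
ddAddA
step 2: dAdddA
dddddA
dddddd
dddddA
ddAddA
dAdddA
step 3: ddddAA
Addddd
dddddd
dddddd
ddddAA
dAAdAA
step 4: dAdAAd
dddddA
dddddd
dddddd
AddAAA
dddddd
step 5: ddddAd
ddddAd
dddddd
ddddAA
ddddAA
AdAddd
step 6: dddAdA
dddddd
ddddAA
ddddAA
AddAAd
dddAAd
step 7: dddAdd
dddddA
ddddAA
Addddd
dddddd
ddAddd
step 8: dddddd
dddddA
AdddAA
dddddA
dddddd
dddddd
step 9: dddddd
AdddAA
AdddAd
AdddAA
dddddd
dddddd
step 10: dddddA
AdddAd
dAdAdd
AdddAd
dddddA
dddddd
step 11: dddddA
AdddAA
AAdAAd
AdddAA
dddddA
dddddd
step 12: AdddAA
dAdAdd
dAdAdd
dAdAdd
AdddAA
dddddd
step 13: AdddAA
dAdAdA
AAdAAd
dAdAdA
AdddAA
dddddd
step 14: AdddAA
dAdAdd
dAdAdd
dAdAdd
AdddAA
dddddd

12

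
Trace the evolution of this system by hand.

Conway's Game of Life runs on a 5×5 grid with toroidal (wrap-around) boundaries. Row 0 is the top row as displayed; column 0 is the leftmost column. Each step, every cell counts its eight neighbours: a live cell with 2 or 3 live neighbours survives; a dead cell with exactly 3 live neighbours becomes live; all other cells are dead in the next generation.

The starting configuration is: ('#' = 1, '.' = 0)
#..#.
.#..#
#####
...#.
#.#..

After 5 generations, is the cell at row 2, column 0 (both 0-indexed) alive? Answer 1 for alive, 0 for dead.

[0] #..#.
.#..#
#####
...#.
#.#..
[1] #.##.
.....
.#...
.....
.###.
[2] ...##
.##..
.....
.#...
.#.##
[3] .#..#
..##.
.##..
#.#..
...##
[4] #...#
#..#.
.....
#.#.#
.####
[5] .....
#....
##.#.
#.#.#
..#..

1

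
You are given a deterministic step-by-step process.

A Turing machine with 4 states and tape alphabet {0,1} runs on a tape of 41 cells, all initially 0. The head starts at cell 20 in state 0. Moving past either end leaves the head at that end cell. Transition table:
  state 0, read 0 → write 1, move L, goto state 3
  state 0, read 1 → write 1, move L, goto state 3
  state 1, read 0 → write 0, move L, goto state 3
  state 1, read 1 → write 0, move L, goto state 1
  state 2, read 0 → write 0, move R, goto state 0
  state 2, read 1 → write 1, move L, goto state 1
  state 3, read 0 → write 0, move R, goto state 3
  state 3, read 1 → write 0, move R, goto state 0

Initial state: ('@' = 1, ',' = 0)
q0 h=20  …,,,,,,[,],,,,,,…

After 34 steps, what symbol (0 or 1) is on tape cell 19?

0

k=0  q0 h=20  …,,,,,,[,],,,,,,…
k=1  q3 h=19  …,,,,,,[,]@,,,,,…
k=2  q3 h=20  …,,,,,,[@],,,,,,…
k=3  q0 h=21  …,,,,,,[,],,,,,,…
k=4  q3 h=20  …,,,,,,[,]@,,,,,…
k=5  q3 h=21  …,,,,,,[@],,,,,,…
k=6  q0 h=22  …,,,,,,[,],,,,,,…
k=7  q3 h=21  …,,,,,,[,]@,,,,,…
k=8  q3 h=22  …,,,,,,[@],,,,,,…
k=9  q0 h=23  …,,,,,,[,],,,,,,…
k=10  q3 h=22  …,,,,,,[,]@,,,,,…
k=11  q3 h=23  …,,,,,,[@],,,,,,…
k=12  q0 h=24  …,,,,,,[,],,,,,,…
k=13  q3 h=23  …,,,,,,[,]@,,,,,…
k=14  q3 h=24  …,,,,,,[@],,,,,,…
k=15  q0 h=25  …,,,,,,[,],,,,,,…
k=16  q3 h=24  …,,,,,,[,]@,,,,,…
k=17  q3 h=25  …,,,,,,[@],,,,,,…
k=18  q0 h=26  …,,,,,,[,],,,,,,…
k=19  q3 h=25  …,,,,,,[,]@,,,,,…
k=20  q3 h=26  …,,,,,,[@],,,,,,…
k=21  q0 h=27  …,,,,,,[,],,,,,,…
k=22  q3 h=26  …,,,,,,[,]@,,,,,…
k=23  q3 h=27  …,,,,,,[@],,,,,,…
k=24  q0 h=28  …,,,,,,[,],,,,,,…
k=25  q3 h=27  …,,,,,,[,]@,,,,,…
k=26  q3 h=28  …,,,,,,[@],,,,,,…
k=27  q0 h=29  …,,,,,,[,],,,,,,…
k=28  q3 h=28  …,,,,,,[,]@,,,,,…
k=29  q3 h=29  …,,,,,,[@],,,,,,…
k=30  q0 h=30  …,,,,,,[,],,,,,,…
k=31  q3 h=29  …,,,,,,[,]@,,,,,…
k=32  q3 h=30  …,,,,,,[@],,,,,,…
k=33  q0 h=31  …,,,,,,[,],,,,,,…
k=34  q3 h=30  …,,,,,,[,]@,,,,,…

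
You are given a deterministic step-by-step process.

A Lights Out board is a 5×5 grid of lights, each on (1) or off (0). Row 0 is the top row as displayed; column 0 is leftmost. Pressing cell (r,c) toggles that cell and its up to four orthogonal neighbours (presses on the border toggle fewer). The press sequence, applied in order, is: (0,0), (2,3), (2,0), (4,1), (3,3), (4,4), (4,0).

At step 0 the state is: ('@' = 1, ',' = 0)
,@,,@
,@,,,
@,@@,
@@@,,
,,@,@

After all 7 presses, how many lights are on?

0) ,@,,@
,@,,,
@,@@,
@@@,,
,,@,@
1) @,,,@
@@,,,
@,@@,
@@@,,
,,@,@
2) @,,,@
@@,@,
@,,,@
@@@@,
,,@,@
3) @,,,@
,@,@,
,@,,@
,@@@,
,,@,@
4) @,,,@
,@,@,
,@,,@
,,@@,
@@,,@
5) @,,,@
,@,@,
,@,@@
,,,,@
@@,@@
6) @,,,@
,@,@,
,@,@@
,,,,,
@@,,,
7) @,,,@
,@,@,
,@,@@
@,,,,
,,,,,

8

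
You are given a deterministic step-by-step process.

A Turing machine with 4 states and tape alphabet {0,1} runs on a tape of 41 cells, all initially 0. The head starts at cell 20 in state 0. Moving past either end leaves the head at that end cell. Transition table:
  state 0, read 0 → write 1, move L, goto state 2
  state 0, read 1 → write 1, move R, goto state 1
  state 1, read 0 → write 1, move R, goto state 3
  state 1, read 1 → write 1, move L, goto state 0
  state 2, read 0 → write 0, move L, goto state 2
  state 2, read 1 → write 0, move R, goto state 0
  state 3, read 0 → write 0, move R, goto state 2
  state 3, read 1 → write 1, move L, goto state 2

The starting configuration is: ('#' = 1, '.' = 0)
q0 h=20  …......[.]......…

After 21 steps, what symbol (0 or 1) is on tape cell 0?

[0] q0 h=20  …......[.]......…
[1] q2 h=19  …......[.]#.....…
[2] q2 h=18  …......[.].#....…
[3] q2 h=17  …......[.]..#...…
[4] q2 h=16  …......[.]...#..…
[5] q2 h=15  …......[.]....#.…
[6] q2 h=14  …......[.].....#…
[7] q2 h=13  …......[.]......…
[8] q2 h=12  …......[.]......…
[9] q2 h=11  …......[.]......…
[10] q2 h=10  …......[.]......…
[11] q2 h= 9  …......[.]......…
[12] q2 h= 8  …......[.]......…
[13] q2 h= 7  …......[.]......…
[14] q2 h= 6  |......[.]......…
[15] q2 h= 5  |.....[.]......…
[16] q2 h= 4  |....[.]......…
[17] q2 h= 3  |...[.]......…
[18] q2 h= 2  |..[.]......…
[19] q2 h= 1  |.[.]......…
[20] q2 h= 0  |[.]......…
[21] q2 h= 0  |[.]......…

0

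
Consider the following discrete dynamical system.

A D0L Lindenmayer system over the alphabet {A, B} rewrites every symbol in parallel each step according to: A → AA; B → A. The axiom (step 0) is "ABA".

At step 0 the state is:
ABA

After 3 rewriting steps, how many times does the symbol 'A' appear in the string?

20

step 0: ABA
step 1: AAAAA
step 2: AAAAAAAAAA
step 3: AAAAAAAAAAAAAAAAAAAA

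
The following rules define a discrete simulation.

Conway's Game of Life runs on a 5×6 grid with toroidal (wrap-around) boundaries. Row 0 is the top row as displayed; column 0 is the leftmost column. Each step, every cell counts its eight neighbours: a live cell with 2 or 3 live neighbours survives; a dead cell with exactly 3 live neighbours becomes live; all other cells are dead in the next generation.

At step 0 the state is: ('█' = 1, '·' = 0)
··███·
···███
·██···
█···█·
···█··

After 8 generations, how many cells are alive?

8

[0] ··███·
···███
·██···
█···█·
···█··
[1] ··█··█
·█···█
███···
·███··
··█··█
[2] ·██·██
·····█
···█··
···█··
█···█·
[3] ·█·██·
█·██·█
····█·
···██·
███·█·
[4] ······
███··█
··█···
·██·█·
██····
[5] ··█··█
███···
·····█
█·██··
███···
[6] ···█·█
███··█
···█·█
█·██·█
█····█
[7] ··█···
·███·█
···█··
·███··
·███··
[8] █···█·
·█·██·
█·····
·█··█·
······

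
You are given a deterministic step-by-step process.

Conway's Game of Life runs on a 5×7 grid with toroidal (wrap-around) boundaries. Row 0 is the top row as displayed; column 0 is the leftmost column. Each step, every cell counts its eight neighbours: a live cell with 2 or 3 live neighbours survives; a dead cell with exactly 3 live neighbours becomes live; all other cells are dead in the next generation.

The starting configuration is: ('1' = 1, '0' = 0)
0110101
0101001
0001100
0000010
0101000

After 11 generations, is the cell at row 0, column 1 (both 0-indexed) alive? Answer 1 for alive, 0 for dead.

gen 0: 0110101
0101001
0001100
0000010
0101000
gen 1: 0100110
0100000
0011110
0011000
1101110
gen 2: 0101011
0100000
0100100
0000001
1100011
gen 3: 0100110
0100110
1000000
0100001
0110100
gen 4: 1100000
1100111
1100011
0110000
0111100
gen 5: 0000000
0010100
0000100
0000111
0001000
gen 6: 0001000
0001000
0000100
0001110
0000110
gen 7: 0001000
0001100
0000010
0001000
0000010
gen 8: 0001000
0001100
0001000
0000100
0000100
gen 9: 0001000
0011100
0001000
0001100
0001100
gen 10: 0000000
0010100
0000000
0010000
0010000
gen 11: 0001000
0000000
0001000
0000000
0000000

0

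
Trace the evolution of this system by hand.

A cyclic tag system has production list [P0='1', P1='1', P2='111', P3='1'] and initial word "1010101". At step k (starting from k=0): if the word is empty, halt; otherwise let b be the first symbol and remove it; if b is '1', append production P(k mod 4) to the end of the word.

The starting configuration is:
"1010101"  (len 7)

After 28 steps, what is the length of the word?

[0] "1010101"  (len 7)
[1] "0101011"  (len 7)
[2] "101011"  (len 6)
[3] "01011111"  (len 8)
[4] "1011111"  (len 7)
[5] "0111111"  (len 7)
[6] "111111"  (len 6)
[7] "11111111"  (len 8)
[8] "11111111"  (len 8)
[9] "11111111"  (len 8)
[10] "11111111"  (len 8)
[11] "1111111111"  (len 10)
[12] "1111111111"  (len 10)
[13] "1111111111"  (len 10)
[14] "1111111111"  (len 10)
[15] "111111111111"  (len 12)
[16] "111111111111"  (len 12)
[17] "111111111111"  (len 12)
[18] "111111111111"  (len 12)
[19] "11111111111111"  (len 14)
[20] "11111111111111"  (len 14)
[21] "11111111111111"  (len 14)
[22] "11111111111111"  (len 14)
[23] "1111111111111111"  (len 16)
[24] "1111111111111111"  (len 16)
[25] "1111111111111111"  (len 16)
[26] "1111111111111111"  (len 16)
[27] "111111111111111111"  (len 18)
[28] "111111111111111111"  (len 18)

18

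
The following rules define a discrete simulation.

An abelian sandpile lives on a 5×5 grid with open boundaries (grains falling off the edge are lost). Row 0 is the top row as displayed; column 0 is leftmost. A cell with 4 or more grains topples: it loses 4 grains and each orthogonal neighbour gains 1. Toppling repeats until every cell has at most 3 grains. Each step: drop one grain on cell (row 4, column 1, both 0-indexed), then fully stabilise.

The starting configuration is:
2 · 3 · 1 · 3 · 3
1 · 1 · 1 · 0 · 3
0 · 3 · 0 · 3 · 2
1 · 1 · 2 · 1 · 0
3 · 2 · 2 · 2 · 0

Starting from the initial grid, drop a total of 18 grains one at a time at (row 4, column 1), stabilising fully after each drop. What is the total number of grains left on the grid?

44

step 0: 2 · 3 · 1 · 3 · 3
1 · 1 · 1 · 0 · 3
0 · 3 · 0 · 3 · 2
1 · 1 · 2 · 1 · 0
3 · 2 · 2 · 2 · 0
step 1: 2 · 3 · 1 · 3 · 3
1 · 1 · 1 · 0 · 3
0 · 3 · 0 · 3 · 2
1 · 1 · 2 · 1 · 0
3 · 3 · 2 · 2 · 0
step 2: 2 · 3 · 1 · 3 · 3
1 · 1 · 1 · 0 · 3
0 · 3 · 0 · 3 · 2
2 · 2 · 2 · 1 · 0
0 · 1 · 3 · 2 · 0
step 3: 2 · 3 · 1 · 3 · 3
1 · 1 · 1 · 0 · 3
0 · 3 · 0 · 3 · 2
2 · 2 · 2 · 1 · 0
0 · 2 · 3 · 2 · 0
step 4: 2 · 3 · 1 · 3 · 3
1 · 1 · 1 · 0 · 3
0 · 3 · 0 · 3 · 2
2 · 2 · 2 · 1 · 0
0 · 3 · 3 · 2 · 0
step 5: 2 · 3 · 1 · 3 · 3
1 · 1 · 1 · 0 · 3
0 · 3 · 0 · 3 · 2
2 · 3 · 3 · 1 · 0
1 · 1 · 0 · 3 · 0
step 6: 2 · 3 · 1 · 3 · 3
1 · 1 · 1 · 0 · 3
0 · 3 · 0 · 3 · 2
2 · 3 · 3 · 1 · 0
1 · 2 · 0 · 3 · 0
step 7: 2 · 3 · 1 · 3 · 3
1 · 1 · 1 · 0 · 3
0 · 3 · 0 · 3 · 2
2 · 3 · 3 · 1 · 0
1 · 3 · 0 · 3 · 0
step 8: 2 · 3 · 1 · 3 · 3
1 · 2 · 1 · 0 · 3
1 · 0 · 2 · 3 · 2
3 · 2 · 0 · 2 · 0
2 · 1 · 2 · 3 · 0
step 9: 2 · 3 · 1 · 3 · 3
1 · 2 · 1 · 0 · 3
1 · 0 · 2 · 3 · 2
3 · 2 · 0 · 2 · 0
2 · 2 · 2 · 3 · 0
step 10: 2 · 3 · 1 · 3 · 3
1 · 2 · 1 · 0 · 3
1 · 0 · 2 · 3 · 2
3 · 2 · 0 · 2 · 0
2 · 3 · 2 · 3 · 0
step 11: 2 · 3 · 1 · 3 · 3
1 · 2 · 1 · 0 · 3
1 · 0 · 2 · 3 · 2
3 · 3 · 0 · 2 · 0
3 · 0 · 3 · 3 · 0
step 12: 2 · 3 · 1 · 3 · 3
1 · 2 · 1 · 0 · 3
1 · 0 · 2 · 3 · 2
3 · 3 · 0 · 2 · 0
3 · 1 · 3 · 3 · 0
step 13: 2 · 3 · 1 · 3 · 3
1 · 2 · 1 · 0 · 3
1 · 0 · 2 · 3 · 2
3 · 3 · 0 · 2 · 0
3 · 2 · 3 · 3 · 0
step 14: 2 · 3 · 1 · 3 · 3
1 · 2 · 1 · 0 · 3
1 · 0 · 2 · 3 · 2
3 · 3 · 0 · 2 · 0
3 · 3 · 3 · 3 · 0
step 15: 2 · 3 · 1 · 3 · 3
1 · 2 · 1 · 0 · 3
2 · 1 · 2 · 3 · 2
1 · 1 · 2 · 3 · 0
1 · 3 · 1 · 0 · 1
step 16: 2 · 3 · 1 · 3 · 3
1 · 2 · 1 · 0 · 3
2 · 1 · 2 · 3 · 2
1 · 2 · 2 · 3 · 0
2 · 0 · 2 · 0 · 1
step 17: 2 · 3 · 1 · 3 · 3
1 · 2 · 1 · 0 · 3
2 · 1 · 2 · 3 · 2
1 · 2 · 2 · 3 · 0
2 · 1 · 2 · 0 · 1
step 18: 2 · 3 · 1 · 3 · 3
1 · 2 · 1 · 0 · 3
2 · 1 · 2 · 3 · 2
1 · 2 · 2 · 3 · 0
2 · 2 · 2 · 0 · 1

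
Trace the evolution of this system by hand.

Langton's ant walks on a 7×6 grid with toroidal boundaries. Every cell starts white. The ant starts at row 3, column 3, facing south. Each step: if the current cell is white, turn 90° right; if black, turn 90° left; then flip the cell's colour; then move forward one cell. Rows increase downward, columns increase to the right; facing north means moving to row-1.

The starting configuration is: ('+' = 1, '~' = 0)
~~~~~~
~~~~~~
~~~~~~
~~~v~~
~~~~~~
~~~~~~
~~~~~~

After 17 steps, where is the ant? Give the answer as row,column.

[0] ~~~~~~
~~~~~~
~~~~~~
~~~v~~
~~~~~~
~~~~~~
~~~~~~
[1] ~~~~~~
~~~~~~
~~~~~~
~~<+~~
~~~~~~
~~~~~~
~~~~~~
[2] ~~~~~~
~~~~~~
~~^~~~
~~++~~
~~~~~~
~~~~~~
~~~~~~
[3] ~~~~~~
~~~~~~
~~+>~~
~~++~~
~~~~~~
~~~~~~
~~~~~~
[4] ~~~~~~
~~~~~~
~~++~~
~~+v~~
~~~~~~
~~~~~~
~~~~~~
[5] ~~~~~~
~~~~~~
~~++~~
~~+~>~
~~~~~~
~~~~~~
~~~~~~
[6] ~~~~~~
~~~~~~
~~++~~
~~+~+~
~~~~v~
~~~~~~
~~~~~~
[7] ~~~~~~
~~~~~~
~~++~~
~~+~+~
~~~<+~
~~~~~~
~~~~~~
[8] ~~~~~~
~~~~~~
~~++~~
~~+^+~
~~~++~
~~~~~~
~~~~~~
[9] ~~~~~~
~~~~~~
~~++~~
~~++>~
~~~++~
~~~~~~
~~~~~~
[10] ~~~~~~
~~~~~~
~~++^~
~~++~~
~~~++~
~~~~~~
~~~~~~
[11] ~~~~~~
~~~~~~
~~+++>
~~++~~
~~~++~
~~~~~~
~~~~~~
[12] ~~~~~~
~~~~~~
~~++++
~~++~v
~~~++~
~~~~~~
~~~~~~
[13] ~~~~~~
~~~~~~
~~++++
~~++<+
~~~++~
~~~~~~
~~~~~~
[14] ~~~~~~
~~~~~~
~~++^+
~~++++
~~~++~
~~~~~~
~~~~~~
[15] ~~~~~~
~~~~~~
~~+<~+
~~++++
~~~++~
~~~~~~
~~~~~~
[16] ~~~~~~
~~~~~~
~~+~~+
~~+v++
~~~++~
~~~~~~
~~~~~~
[17] ~~~~~~
~~~~~~
~~+~~+
~~+~>+
~~~++~
~~~~~~
~~~~~~

3,4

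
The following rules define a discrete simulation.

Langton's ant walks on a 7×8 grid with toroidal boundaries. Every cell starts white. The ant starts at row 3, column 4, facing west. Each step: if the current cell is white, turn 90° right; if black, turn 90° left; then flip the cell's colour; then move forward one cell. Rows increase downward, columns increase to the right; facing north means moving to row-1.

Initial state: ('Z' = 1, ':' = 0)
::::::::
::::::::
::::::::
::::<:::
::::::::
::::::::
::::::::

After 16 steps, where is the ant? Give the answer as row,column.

3,4

gen 0: ::::::::
::::::::
::::::::
::::<:::
::::::::
::::::::
::::::::
gen 1: ::::::::
::::::::
::::^:::
::::Z:::
::::::::
::::::::
::::::::
gen 2: ::::::::
::::::::
::::Z>::
::::Z:::
::::::::
::::::::
::::::::
gen 3: ::::::::
::::::::
::::ZZ::
::::Zv::
::::::::
::::::::
::::::::
gen 4: ::::::::
::::::::
::::ZZ::
::::<Z::
::::::::
::::::::
::::::::
gen 5: ::::::::
::::::::
::::ZZ::
:::::Z::
::::v:::
::::::::
::::::::
gen 6: ::::::::
::::::::
::::ZZ::
:::::Z::
:::<Z:::
::::::::
::::::::
gen 7: ::::::::
::::::::
::::ZZ::
:::^:Z::
:::ZZ:::
::::::::
::::::::
gen 8: ::::::::
::::::::
::::ZZ::
:::Z>Z::
:::ZZ:::
::::::::
::::::::
gen 9: ::::::::
::::::::
::::ZZ::
:::ZZZ::
:::Zv:::
::::::::
::::::::
gen 10: ::::::::
::::::::
::::ZZ::
:::ZZZ::
:::Z:>::
::::::::
::::::::
gen 11: ::::::::
::::::::
::::ZZ::
:::ZZZ::
:::Z:Z::
:::::v::
::::::::
gen 12: ::::::::
::::::::
::::ZZ::
:::ZZZ::
:::Z:Z::
::::<Z::
::::::::
gen 13: ::::::::
::::::::
::::ZZ::
:::ZZZ::
:::Z^Z::
::::ZZ::
::::::::
gen 14: ::::::::
::::::::
::::ZZ::
:::ZZZ::
:::ZZ>::
::::ZZ::
::::::::
gen 15: ::::::::
::::::::
::::ZZ::
:::ZZ^::
:::ZZ:::
::::ZZ::
::::::::
gen 16: ::::::::
::::::::
::::ZZ::
:::Z<:::
:::ZZ:::
::::ZZ::
::::::::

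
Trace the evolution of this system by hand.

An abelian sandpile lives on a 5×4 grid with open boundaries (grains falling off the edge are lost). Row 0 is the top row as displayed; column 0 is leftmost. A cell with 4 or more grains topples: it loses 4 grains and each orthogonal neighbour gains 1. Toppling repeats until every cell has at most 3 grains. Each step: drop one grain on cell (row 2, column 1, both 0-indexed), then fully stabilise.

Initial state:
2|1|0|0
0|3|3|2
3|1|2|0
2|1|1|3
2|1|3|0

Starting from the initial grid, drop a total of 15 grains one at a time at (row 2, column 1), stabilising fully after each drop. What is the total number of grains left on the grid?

36

0) 2|1|0|0
0|3|3|2
3|1|2|0
2|1|1|3
2|1|3|0
1) 2|1|0|0
0|3|3|2
3|2|2|0
2|1|1|3
2|1|3|0
2) 2|1|0|0
0|3|3|2
3|3|2|0
2|1|1|3
2|1|3|0
3) 2|2|1|0
2|1|1|3
0|3|0|1
3|2|2|3
2|1|3|0
4) 2|2|1|0
2|2|1|3
1|0|1|1
3|3|2|3
2|1|3|0
5) 2|2|1|0
2|2|1|3
1|1|1|1
3|3|2|3
2|1|3|0
6) 2|2|1|0
2|2|1|3
1|2|1|1
3|3|2|3
2|1|3|0
7) 2|2|1|0
2|2|1|3
1|3|1|1
3|3|2|3
2|1|3|0
8) 2|2|1|0
2|3|1|3
3|1|2|1
0|1|3|3
3|2|3|0
9) 2|2|1|0
2|3|1|3
3|2|2|1
0|1|3|3
3|2|3|0
10) 2|2|1|0
2|3|1|3
3|3|2|1
0|1|3|3
3|2|3|0
11) 3|3|1|0
0|1|2|3
1|2|3|1
1|2|3|3
3|2|3|0
12) 3|3|1|0
0|1|2|3
1|3|3|1
1|2|3|3
3|2|3|0
13) 3|3|1|0
0|2|3|3
2|2|1|3
3|1|3|0
0|1|1|2
14) 3|3|1|0
0|2|3|3
2|3|1|3
3|1|3|0
0|1|1|2
15) 3|3|1|0
0|3|3|3
3|0|2|3
3|2|3|0
0|1|1|2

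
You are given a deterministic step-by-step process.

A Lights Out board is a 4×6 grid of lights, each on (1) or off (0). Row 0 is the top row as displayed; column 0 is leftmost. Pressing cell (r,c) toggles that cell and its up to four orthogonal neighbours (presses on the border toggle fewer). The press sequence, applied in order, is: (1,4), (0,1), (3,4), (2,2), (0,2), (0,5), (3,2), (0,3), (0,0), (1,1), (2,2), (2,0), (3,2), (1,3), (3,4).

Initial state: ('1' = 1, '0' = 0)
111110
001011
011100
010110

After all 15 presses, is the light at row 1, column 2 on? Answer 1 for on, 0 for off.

t=0: 111110
001011
011100
010110
t=1: 111100
001100
011110
010110
t=2: 000100
011100
011110
010110
t=3: 000100
011100
011100
010001
t=4: 000100
010100
000000
011001
t=5: 011000
011100
000000
011001
t=6: 011011
011101
000000
011001
t=7: 011011
011101
001000
000101
t=8: 010101
011001
001000
000101
t=9: 100101
111001
001000
000101
t=10: 110101
000001
011000
000101
t=11: 110101
001001
000100
001101
t=12: 110101
101001
110100
101101
t=13: 110101
101001
111100
110001
t=14: 110001
100111
111000
110001
t=15: 110001
100111
111010
110110

0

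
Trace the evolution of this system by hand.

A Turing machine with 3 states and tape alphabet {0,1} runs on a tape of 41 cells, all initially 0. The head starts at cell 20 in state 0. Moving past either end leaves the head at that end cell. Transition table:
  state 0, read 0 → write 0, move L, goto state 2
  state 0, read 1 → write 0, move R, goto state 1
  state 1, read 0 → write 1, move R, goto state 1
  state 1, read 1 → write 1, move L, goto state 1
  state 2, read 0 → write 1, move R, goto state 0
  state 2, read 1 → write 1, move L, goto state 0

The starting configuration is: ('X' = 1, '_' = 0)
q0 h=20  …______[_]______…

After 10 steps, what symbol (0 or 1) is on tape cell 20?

0

t=0: q0 h=20  …______[_]______…
t=1: q2 h=19  …______[_]______…
t=2: q0 h=20  …_____X[_]______…
t=3: q2 h=19  …______[X]______…
t=4: q0 h=18  …______[_]X_____…
t=5: q2 h=17  …______[_]_X____…
t=6: q0 h=18  …_____X[_]X_____…
t=7: q2 h=17  …______[X]_X____…
t=8: q0 h=16  …______[_]X_X___…
t=9: q2 h=15  …______[_]_X_X__…
t=10: q0 h=16  …_____X[_]X_X___…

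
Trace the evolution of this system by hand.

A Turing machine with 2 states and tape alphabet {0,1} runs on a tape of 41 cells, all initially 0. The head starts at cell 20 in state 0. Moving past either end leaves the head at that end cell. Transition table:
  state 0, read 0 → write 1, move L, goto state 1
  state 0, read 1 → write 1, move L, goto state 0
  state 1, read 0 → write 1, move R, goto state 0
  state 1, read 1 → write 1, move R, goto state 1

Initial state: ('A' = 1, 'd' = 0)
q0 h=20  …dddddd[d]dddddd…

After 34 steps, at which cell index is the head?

k=0  q0 h=20  …dddddd[d]dddddd…
k=1  q1 h=19  …dddddd[d]Addddd…
k=2  q0 h=20  …dddddA[A]dddddd…
k=3  q0 h=19  …dddddd[A]Addddd…
k=4  q0 h=18  …dddddd[d]AAdddd…
k=5  q1 h=17  …dddddd[d]AAAddd…
k=6  q0 h=18  …dddddA[A]AAdddd…
k=7  q0 h=17  …dddddd[A]AAAddd…
k=8  q0 h=16  …dddddd[d]AAAAdd…
k=9  q1 h=15  …dddddd[d]AAAAAd…
k=10  q0 h=16  …dddddA[A]AAAAdd…
k=11  q0 h=15  …dddddd[A]AAAAAd…
k=12  q0 h=14  …dddddd[d]AAAAAA…
k=13  q1 h=13  …dddddd[d]AAAAAA…
k=14  q0 h=14  …dddddA[A]AAAAAA…
k=15  q0 h=13  …dddddd[A]AAAAAA…
k=16  q0 h=12  …dddddd[d]AAAAAA…
k=17  q1 h=11  …dddddd[d]AAAAAA…
k=18  q0 h=12  …dddddA[A]AAAAAA…
k=19  q0 h=11  …dddddd[A]AAAAAA…
k=20  q0 h=10  …dddddd[d]AAAAAA…
k=21  q1 h= 9  …dddddd[d]AAAAAA…
k=22  q0 h=10  …dddddA[A]AAAAAA…
k=23  q0 h= 9  …dddddd[A]AAAAAA…
k=24  q0 h= 8  …dddddd[d]AAAAAA…
k=25  q1 h= 7  …dddddd[d]AAAAAA…
k=26  q0 h= 8  …dddddA[A]AAAAAA…
k=27  q0 h= 7  …dddddd[A]AAAAAA…
k=28  q0 h= 6  |dddddd[d]AAAAAA…
k=29  q1 h= 5  |ddddd[d]AAAAAA…
k=30  q0 h= 6  |dddddA[A]AAAAAA…
k=31  q0 h= 5  |ddddd[A]AAAAAA…
k=32  q0 h= 4  |dddd[d]AAAAAA…
k=33  q1 h= 3  |ddd[d]AAAAAA…
k=34  q0 h= 4  |dddA[A]AAAAAA…

4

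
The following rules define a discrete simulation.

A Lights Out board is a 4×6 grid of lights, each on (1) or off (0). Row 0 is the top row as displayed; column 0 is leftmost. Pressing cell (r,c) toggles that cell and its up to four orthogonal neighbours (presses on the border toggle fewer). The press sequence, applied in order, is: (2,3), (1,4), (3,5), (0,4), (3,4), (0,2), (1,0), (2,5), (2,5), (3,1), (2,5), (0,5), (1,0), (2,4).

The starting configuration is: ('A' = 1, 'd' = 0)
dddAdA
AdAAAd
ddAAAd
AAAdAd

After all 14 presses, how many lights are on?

step 0: dddAdA
AdAAAd
ddAAAd
AAAdAd
step 1: dddAdA
AdAdAd
dddddd
AAAAAd
step 2: dddAAA
AdAAdA
ddddAd
AAAAAd
step 3: dddAAA
AdAAdA
ddddAA
AAAAdA
step 4: dddddd
AdAAAA
ddddAA
AAAAdA
step 5: dddddd
AdAAAA
dddddA
AAAdAd
step 6: dAAAdd
AddAAA
dddddA
AAAdAd
step 7: AAAAdd
dAdAAA
AddddA
AAAdAd
step 8: AAAAdd
dAdAAd
AdddAd
AAAdAA
step 9: AAAAdd
dAdAAA
AddddA
AAAdAd
step 10: AAAAdd
dAdAAA
AAdddA
ddddAd
step 11: AAAAdd
dAdAAd
AAddAd
ddddAA
step 12: AAAAAA
dAdAAA
AAddAd
ddddAA
step 13: dAAAAA
AddAAA
dAddAd
ddddAA
step 14: dAAAAA
AddAdA
dAdAdA
dddddA

12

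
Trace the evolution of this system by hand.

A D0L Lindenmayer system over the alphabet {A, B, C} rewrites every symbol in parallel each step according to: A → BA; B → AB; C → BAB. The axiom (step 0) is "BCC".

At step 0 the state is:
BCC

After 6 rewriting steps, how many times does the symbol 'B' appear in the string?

128

t=0: BCC
t=1: ABBABBAB
t=2: BAABABBAABABBAAB
t=3: ABBABAABBAABABBABAABBAABABBABAAB
t=4: BAABABBAABBABAABABBABAABBAABABBAABBABAABABBABAABBAABABBAABBABAAB
t=5: ABBABAABBAABABBABAABABBAABBABAABBAABABBAABBABAABABBABAABBA…BAABBABAABBAABABBAABBABAABABBABAABBAABABBABAABABBAABBABAAB  (len 128)
t=6: BAABABBAABBABAABABBABAABBAABABBAABBABAABBAABABBABAABABBAAB…BAABBABAABABBABAABBAABABBAABBABAABBAABABBABAABABBAABBABAAB  (len 256)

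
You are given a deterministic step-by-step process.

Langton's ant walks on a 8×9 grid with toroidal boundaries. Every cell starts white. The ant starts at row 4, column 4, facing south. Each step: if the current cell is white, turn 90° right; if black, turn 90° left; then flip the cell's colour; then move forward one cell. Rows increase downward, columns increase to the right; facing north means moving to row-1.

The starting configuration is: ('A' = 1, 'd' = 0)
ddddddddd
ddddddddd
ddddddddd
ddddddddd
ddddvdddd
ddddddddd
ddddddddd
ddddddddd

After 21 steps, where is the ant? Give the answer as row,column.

2,7

k=0  ddddddddd
ddddddddd
ddddddddd
ddddddddd
ddddvdddd
ddddddddd
ddddddddd
ddddddddd
k=1  ddddddddd
ddddddddd
ddddddddd
ddddddddd
ddd<Adddd
ddddddddd
ddddddddd
ddddddddd
k=2  ddddddddd
ddddddddd
ddddddddd
ddd^ddddd
dddAAdddd
ddddddddd
ddddddddd
ddddddddd
k=3  ddddddddd
ddddddddd
ddddddddd
dddA>dddd
dddAAdddd
ddddddddd
ddddddddd
ddddddddd
k=4  ddddddddd
ddddddddd
ddddddddd
dddAAdddd
dddAvdddd
ddddddddd
ddddddddd
ddddddddd
k=5  ddddddddd
ddddddddd
ddddddddd
dddAAdddd
dddAd>ddd
ddddddddd
ddddddddd
ddddddddd
k=6  ddddddddd
ddddddddd
ddddddddd
dddAAdddd
dddAdAddd
dddddvddd
ddddddddd
ddddddddd
k=7  ddddddddd
ddddddddd
ddddddddd
dddAAdddd
dddAdAddd
dddd<Addd
ddddddddd
ddddddddd
k=8  ddddddddd
ddddddddd
ddddddddd
dddAAdddd
dddA^Addd
ddddAAddd
ddddddddd
ddddddddd
k=9  ddddddddd
ddddddddd
ddddddddd
dddAAdddd
dddAA>ddd
ddddAAddd
ddddddddd
ddddddddd
k=10  ddddddddd
ddddddddd
ddddddddd
dddAA^ddd
dddAAdddd
ddddAAddd
ddddddddd
ddddddddd
k=11  ddddddddd
ddddddddd
ddddddddd
dddAAA>dd
dddAAdddd
ddddAAddd
ddddddddd
ddddddddd
k=12  ddddddddd
ddddddddd
ddddddddd
dddAAAAdd
dddAAdvdd
ddddAAddd
ddddddddd
ddddddddd
k=13  ddddddddd
ddddddddd
ddddddddd
dddAAAAdd
dddAA<Add
ddddAAddd
ddddddddd
ddddddddd
k=14  ddddddddd
ddddddddd
ddddddddd
dddAA^Add
dddAAAAdd
ddddAAddd
ddddddddd
ddddddddd
k=15  ddddddddd
ddddddddd
ddddddddd
dddA<dAdd
dddAAAAdd
ddddAAddd
ddddddddd
ddddddddd
k=16  ddddddddd
ddddddddd
ddddddddd
dddAddAdd
dddAvAAdd
ddddAAddd
ddddddddd
ddddddddd
k=17  ddddddddd
ddddddddd
ddddddddd
dddAddAdd
dddAd>Add
ddddAAddd
ddddddddd
ddddddddd
k=18  ddddddddd
ddddddddd
ddddddddd
dddAd^Add
dddAddAdd
ddddAAddd
ddddddddd
ddddddddd
k=19  ddddddddd
ddddddddd
ddddddddd
dddAdA>dd
dddAddAdd
ddddAAddd
ddddddddd
ddddddddd
k=20  ddddddddd
ddddddddd
dddddd^dd
dddAdAddd
dddAddAdd
ddddAAddd
ddddddddd
ddddddddd
k=21  ddddddddd
ddddddddd
ddddddA>d
dddAdAddd
dddAddAdd
ddddAAddd
ddddddddd
ddddddddd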